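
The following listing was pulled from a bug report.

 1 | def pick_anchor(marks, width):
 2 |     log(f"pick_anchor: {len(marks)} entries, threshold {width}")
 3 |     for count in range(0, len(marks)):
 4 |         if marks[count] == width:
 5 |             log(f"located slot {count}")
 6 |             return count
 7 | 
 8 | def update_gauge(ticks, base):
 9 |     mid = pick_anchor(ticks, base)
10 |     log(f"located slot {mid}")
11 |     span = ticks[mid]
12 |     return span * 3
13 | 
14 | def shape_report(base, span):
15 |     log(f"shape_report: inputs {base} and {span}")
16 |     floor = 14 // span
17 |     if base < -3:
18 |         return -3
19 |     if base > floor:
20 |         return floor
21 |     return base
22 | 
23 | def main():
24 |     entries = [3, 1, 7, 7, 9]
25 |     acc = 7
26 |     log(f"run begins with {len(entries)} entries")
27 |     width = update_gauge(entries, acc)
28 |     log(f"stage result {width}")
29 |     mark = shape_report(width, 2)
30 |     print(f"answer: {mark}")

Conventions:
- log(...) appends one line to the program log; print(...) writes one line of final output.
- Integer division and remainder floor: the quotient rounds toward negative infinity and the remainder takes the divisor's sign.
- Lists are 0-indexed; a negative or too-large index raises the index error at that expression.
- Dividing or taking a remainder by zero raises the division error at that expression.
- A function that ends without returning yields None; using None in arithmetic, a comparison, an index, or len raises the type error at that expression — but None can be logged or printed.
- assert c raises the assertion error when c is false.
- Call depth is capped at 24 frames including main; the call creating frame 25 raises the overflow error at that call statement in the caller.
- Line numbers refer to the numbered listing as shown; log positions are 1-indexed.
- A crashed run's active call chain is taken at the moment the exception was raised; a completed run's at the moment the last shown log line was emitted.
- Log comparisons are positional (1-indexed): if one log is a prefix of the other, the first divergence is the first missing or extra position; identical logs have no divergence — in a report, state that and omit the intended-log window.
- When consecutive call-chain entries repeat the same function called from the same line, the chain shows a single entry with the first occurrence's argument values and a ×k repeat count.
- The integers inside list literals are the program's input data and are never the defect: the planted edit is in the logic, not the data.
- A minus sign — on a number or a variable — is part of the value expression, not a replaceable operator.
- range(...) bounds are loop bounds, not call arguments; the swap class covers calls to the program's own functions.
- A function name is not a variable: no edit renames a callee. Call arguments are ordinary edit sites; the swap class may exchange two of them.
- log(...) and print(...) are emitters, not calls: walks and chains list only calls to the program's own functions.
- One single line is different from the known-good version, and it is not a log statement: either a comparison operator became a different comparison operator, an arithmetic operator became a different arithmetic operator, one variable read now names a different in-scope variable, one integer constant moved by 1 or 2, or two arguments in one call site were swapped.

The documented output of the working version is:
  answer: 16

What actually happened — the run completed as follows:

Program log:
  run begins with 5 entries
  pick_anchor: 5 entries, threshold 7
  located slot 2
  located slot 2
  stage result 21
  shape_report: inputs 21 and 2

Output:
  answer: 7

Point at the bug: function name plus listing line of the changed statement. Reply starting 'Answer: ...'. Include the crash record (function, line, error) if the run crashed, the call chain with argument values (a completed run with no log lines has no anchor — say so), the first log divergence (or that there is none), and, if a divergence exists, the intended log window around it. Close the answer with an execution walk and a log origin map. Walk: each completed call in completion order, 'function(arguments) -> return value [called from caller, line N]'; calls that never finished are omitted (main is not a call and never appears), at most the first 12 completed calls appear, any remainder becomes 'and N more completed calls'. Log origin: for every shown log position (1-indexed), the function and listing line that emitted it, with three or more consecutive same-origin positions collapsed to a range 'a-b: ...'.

Answer: the defect is in shape_report at line 16.
Key fact: Every logged value matches the working version; the printed result is what differs.
Call chain: main -> shape_report(21, 2) (called at line 29).
First divergence: none; the two logs match at every position.
Execution walk:
  pick_anchor([3, 1, 7, 7, 9], 7) -> 2  [called from update_gauge, line 9]
  update_gauge([3, 1, 7, 7, 9], 7) -> 21  [called from main, line 27]
  shape_report(21, 2) -> 7  [called from main, line 29]
Log line origins:
  1: logged in main at line 26
  2: logged in pick_anchor at line 2
  3: logged in pick_anchor at line 5
  4: logged in update_gauge at line 10
  5: logged in main at line 28
  6: logged in shape_report at line 15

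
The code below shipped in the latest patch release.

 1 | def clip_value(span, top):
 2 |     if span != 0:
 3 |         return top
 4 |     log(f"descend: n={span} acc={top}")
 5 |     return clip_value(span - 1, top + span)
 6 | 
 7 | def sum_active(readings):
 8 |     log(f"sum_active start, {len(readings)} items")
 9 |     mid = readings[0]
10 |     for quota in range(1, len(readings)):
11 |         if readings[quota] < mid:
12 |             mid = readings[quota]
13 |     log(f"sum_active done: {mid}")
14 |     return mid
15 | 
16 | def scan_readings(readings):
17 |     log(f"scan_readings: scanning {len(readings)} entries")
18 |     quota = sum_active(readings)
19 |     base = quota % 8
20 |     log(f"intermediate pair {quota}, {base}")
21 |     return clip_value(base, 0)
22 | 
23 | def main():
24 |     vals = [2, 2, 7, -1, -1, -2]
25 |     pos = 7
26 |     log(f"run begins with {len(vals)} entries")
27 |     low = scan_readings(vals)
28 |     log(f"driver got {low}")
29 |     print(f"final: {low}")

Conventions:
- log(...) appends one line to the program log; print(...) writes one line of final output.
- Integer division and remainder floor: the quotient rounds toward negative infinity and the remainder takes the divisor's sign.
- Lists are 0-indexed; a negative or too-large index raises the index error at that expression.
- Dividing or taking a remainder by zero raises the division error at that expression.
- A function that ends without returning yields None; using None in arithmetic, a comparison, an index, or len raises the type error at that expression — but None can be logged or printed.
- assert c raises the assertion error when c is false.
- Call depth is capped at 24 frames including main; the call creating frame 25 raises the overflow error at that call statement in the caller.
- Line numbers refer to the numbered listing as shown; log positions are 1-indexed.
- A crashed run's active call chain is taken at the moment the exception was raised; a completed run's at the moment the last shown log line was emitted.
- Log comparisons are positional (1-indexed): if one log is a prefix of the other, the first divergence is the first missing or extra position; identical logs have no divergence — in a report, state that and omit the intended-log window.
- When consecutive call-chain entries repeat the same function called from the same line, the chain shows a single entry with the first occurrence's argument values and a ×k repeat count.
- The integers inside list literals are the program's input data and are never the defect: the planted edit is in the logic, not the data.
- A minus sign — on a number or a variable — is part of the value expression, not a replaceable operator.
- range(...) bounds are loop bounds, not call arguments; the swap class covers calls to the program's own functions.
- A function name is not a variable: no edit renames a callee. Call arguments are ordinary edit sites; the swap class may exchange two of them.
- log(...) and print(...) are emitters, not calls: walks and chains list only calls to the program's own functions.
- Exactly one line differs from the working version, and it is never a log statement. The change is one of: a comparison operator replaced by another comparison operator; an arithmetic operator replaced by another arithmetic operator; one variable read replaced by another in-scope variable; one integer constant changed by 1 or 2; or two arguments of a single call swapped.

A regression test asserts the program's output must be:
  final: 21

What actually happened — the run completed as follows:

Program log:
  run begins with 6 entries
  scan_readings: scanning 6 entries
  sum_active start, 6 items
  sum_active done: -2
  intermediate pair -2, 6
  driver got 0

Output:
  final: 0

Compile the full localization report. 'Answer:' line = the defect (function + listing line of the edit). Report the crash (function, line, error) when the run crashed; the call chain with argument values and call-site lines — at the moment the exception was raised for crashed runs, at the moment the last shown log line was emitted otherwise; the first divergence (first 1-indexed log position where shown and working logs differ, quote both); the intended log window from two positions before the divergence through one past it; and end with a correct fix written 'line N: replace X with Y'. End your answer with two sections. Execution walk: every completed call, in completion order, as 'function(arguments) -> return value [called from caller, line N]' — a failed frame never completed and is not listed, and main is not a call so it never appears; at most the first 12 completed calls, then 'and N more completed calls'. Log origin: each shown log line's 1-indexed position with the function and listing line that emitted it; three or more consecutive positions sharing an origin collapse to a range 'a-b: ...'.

Answer: the defect is in clip_value at line 2.
Core observation: Log line 6 is where behavior first shows: 'driver got 0' appears instead of 'descend: n=6 acc=0'.
Call chain: main.
First divergence: position 6; shown 'driver got 0' vs intended 'descend: n=6 acc=0'.
Intended log window:
  4: sum_active done: -2
  5: intermediate pair -2, 6
  6: descend: n=6 acc=0
  7: descend: n=5 acc=6
Execution walk:
  sum_active([2, 2, 7, -1, -1, -2]) -> -2  [called from scan_readings, line 18]
  clip_value(6, 0) -> 0  [called from scan_readings, line 21]
  scan_readings([2, 2, 7, -1, -1, -2]) -> 0  [called from main, line 27]
Log origin:
  1: emitted by main (line 26)
  2: emitted by scan_readings (line 17)
  3: emitted by sum_active (line 8)
  4: emitted by sum_active (line 13)
  5: emitted by scan_readings (line 20)
  6: emitted by main (line 28)
A correct fix: line 2: replace `!=` with `<=`.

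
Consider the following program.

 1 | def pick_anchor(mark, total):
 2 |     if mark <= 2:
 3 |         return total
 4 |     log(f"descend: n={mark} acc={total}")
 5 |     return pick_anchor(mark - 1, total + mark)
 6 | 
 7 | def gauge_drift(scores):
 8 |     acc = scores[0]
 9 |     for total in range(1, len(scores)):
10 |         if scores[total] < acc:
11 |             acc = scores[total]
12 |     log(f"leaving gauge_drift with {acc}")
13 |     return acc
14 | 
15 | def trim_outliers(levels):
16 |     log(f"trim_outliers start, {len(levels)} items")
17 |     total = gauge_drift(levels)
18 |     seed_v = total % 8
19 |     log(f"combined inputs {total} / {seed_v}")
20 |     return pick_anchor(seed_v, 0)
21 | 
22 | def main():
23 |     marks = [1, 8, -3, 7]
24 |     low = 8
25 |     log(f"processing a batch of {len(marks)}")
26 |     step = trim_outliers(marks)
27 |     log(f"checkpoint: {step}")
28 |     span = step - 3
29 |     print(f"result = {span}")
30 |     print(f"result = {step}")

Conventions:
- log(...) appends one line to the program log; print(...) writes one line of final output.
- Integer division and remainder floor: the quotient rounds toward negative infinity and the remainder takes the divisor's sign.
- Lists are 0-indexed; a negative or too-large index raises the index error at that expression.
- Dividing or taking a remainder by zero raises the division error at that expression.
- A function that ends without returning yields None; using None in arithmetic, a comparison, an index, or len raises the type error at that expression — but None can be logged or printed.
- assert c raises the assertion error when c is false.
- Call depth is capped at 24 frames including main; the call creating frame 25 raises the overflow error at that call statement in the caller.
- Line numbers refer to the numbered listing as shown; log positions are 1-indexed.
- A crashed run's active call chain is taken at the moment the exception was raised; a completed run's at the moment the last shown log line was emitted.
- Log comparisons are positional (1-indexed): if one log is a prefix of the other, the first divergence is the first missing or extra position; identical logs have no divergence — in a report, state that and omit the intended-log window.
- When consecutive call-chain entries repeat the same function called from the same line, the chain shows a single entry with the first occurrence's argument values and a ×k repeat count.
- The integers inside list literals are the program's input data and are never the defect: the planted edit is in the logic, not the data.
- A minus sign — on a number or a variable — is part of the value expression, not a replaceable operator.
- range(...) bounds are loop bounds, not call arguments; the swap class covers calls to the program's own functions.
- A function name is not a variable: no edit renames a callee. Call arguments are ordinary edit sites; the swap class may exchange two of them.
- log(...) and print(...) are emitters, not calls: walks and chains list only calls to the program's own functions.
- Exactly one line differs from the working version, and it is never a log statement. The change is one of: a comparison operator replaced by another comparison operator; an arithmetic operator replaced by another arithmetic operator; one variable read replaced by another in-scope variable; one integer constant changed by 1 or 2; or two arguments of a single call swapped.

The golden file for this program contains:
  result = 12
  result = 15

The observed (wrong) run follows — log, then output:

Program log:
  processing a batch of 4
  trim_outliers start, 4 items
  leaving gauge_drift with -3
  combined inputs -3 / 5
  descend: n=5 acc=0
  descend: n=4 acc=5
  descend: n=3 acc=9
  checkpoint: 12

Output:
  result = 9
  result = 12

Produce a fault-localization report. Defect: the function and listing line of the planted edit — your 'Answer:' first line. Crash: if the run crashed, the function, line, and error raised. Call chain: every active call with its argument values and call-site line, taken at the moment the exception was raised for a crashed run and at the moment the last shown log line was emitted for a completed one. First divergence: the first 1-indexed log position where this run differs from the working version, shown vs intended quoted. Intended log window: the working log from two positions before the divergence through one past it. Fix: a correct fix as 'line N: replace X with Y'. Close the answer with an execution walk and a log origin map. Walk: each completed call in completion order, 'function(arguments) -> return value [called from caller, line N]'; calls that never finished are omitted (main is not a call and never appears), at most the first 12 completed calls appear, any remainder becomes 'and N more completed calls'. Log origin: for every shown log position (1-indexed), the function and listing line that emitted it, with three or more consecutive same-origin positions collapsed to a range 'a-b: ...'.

Answer: the defect is in pick_anchor at line 2.
Key fact: Everything matches until log position 8, which reads 'checkpoint: 12' in place of 'descend: n=2 acc=12'.
Call chain: main.
First divergence: position 8 — shown 'checkpoint: 12', intended 'descend: n=2 acc=12'.
Intended log window:
  6: descend: n=4 acc=5
  7: descend: n=3 acc=9
  8: descend: n=2 acc=12
  9: descend: n=1 acc=14
Execution walk:
  gauge_drift([1, 8, -3, 7]) -> -3  [called from trim_outliers, line 17]
  pick_anchor(2, 12) -> 12  [called from pick_anchor, line 5]
  pick_anchor(3, 9) -> 12  [called from pick_anchor, line 5]
  pick_anchor(4, 5) -> 12  [called from pick_anchor, line 5]
  pick_anchor(5, 0) -> 12  [called from trim_outliers, line 20]
  trim_outliers([1, 8, -3, 7]) -> 12  [called from main, line 26]
Origin of each log line:
  1: logged in main at line 25
  2: logged in trim_outliers at line 16
  3: logged in gauge_drift at line 12
  4: logged in trim_outliers at line 19
  5-7: logged in pick_anchor at line 4
  8: logged in main at line 27
A correct fix: line 2: replace `2` with `0`.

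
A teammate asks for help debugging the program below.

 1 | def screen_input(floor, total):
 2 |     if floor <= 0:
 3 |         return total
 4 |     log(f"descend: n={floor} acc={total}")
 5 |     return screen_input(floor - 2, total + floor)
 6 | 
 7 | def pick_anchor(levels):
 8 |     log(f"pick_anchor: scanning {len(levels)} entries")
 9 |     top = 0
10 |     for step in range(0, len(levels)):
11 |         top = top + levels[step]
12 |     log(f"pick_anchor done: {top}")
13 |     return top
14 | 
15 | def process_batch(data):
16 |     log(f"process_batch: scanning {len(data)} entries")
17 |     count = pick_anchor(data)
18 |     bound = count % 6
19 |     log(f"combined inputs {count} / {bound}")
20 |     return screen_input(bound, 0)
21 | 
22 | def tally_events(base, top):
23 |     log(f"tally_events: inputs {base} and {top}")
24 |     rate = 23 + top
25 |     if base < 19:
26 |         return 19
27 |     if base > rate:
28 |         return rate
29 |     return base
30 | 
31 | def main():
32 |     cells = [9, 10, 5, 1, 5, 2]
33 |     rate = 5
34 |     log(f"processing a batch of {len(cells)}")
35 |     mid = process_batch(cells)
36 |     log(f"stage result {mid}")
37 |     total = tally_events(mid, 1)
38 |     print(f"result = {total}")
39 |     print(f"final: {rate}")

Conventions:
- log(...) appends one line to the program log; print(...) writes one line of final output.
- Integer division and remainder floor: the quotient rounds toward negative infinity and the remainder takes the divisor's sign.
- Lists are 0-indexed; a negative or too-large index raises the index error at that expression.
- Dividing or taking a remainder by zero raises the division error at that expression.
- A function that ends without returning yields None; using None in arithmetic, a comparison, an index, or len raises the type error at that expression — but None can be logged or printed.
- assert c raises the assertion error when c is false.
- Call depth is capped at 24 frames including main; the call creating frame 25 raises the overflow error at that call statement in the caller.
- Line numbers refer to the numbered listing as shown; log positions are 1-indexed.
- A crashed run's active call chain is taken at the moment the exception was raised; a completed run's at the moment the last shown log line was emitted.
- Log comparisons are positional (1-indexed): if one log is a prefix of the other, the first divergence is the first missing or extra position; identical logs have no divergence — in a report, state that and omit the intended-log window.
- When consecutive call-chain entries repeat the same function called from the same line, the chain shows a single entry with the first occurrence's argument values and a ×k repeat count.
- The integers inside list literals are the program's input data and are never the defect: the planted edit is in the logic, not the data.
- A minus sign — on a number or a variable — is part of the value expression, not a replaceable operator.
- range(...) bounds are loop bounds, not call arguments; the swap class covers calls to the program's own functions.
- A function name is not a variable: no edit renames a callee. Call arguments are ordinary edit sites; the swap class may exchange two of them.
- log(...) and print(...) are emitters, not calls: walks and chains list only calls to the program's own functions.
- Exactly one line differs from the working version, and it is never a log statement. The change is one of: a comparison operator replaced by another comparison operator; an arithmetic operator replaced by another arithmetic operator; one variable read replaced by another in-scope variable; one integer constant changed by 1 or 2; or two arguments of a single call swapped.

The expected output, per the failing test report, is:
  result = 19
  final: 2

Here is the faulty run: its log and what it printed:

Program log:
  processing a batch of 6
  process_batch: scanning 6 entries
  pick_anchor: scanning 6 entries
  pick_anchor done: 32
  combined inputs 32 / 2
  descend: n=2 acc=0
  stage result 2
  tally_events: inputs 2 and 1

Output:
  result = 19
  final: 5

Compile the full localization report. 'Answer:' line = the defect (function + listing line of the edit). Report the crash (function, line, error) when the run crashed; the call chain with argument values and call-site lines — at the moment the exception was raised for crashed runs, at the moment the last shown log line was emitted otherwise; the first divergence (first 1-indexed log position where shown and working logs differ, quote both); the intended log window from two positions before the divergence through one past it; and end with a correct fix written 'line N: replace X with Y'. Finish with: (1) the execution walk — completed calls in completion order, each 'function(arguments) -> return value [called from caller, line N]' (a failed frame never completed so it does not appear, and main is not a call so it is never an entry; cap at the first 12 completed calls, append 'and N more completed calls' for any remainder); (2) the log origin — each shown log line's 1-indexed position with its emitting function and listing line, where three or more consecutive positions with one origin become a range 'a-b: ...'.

Answer: the defect is in main at line 39.
Key observation: Log streams are identical — the defect surfaces only in the printed output.
Call chain: main -> tally_events(2, 1) (called at line 37).
First divergence: none (the log streams are identical).
Execution walk:
  pick_anchor([9, 10, 5, 1, 5, 2]) -> 32  [called from process_batch, line 17]
  screen_input(0, 2) -> 2  [called from screen_input, line 5]
  screen_input(2, 0) -> 2  [called from process_batch, line 20]
  process_batch([9, 10, 5, 1, 5, 2]) -> 2  [called from main, line 35]
  tally_events(2, 1) -> 19  [called from main, line 37]
Log origin:
  1: emitted by main (line 34)
  2: emitted by process_batch (line 16)
  3: emitted by pick_anchor (line 8)
  4: emitted by pick_anchor (line 12)
  5: emitted by process_batch (line 19)
  6: emitted by screen_input (line 4)
  7: emitted by main (line 36)
  8: emitted by tally_events (line 23)
A correct fix: line 39: replace `rate` with `mid`.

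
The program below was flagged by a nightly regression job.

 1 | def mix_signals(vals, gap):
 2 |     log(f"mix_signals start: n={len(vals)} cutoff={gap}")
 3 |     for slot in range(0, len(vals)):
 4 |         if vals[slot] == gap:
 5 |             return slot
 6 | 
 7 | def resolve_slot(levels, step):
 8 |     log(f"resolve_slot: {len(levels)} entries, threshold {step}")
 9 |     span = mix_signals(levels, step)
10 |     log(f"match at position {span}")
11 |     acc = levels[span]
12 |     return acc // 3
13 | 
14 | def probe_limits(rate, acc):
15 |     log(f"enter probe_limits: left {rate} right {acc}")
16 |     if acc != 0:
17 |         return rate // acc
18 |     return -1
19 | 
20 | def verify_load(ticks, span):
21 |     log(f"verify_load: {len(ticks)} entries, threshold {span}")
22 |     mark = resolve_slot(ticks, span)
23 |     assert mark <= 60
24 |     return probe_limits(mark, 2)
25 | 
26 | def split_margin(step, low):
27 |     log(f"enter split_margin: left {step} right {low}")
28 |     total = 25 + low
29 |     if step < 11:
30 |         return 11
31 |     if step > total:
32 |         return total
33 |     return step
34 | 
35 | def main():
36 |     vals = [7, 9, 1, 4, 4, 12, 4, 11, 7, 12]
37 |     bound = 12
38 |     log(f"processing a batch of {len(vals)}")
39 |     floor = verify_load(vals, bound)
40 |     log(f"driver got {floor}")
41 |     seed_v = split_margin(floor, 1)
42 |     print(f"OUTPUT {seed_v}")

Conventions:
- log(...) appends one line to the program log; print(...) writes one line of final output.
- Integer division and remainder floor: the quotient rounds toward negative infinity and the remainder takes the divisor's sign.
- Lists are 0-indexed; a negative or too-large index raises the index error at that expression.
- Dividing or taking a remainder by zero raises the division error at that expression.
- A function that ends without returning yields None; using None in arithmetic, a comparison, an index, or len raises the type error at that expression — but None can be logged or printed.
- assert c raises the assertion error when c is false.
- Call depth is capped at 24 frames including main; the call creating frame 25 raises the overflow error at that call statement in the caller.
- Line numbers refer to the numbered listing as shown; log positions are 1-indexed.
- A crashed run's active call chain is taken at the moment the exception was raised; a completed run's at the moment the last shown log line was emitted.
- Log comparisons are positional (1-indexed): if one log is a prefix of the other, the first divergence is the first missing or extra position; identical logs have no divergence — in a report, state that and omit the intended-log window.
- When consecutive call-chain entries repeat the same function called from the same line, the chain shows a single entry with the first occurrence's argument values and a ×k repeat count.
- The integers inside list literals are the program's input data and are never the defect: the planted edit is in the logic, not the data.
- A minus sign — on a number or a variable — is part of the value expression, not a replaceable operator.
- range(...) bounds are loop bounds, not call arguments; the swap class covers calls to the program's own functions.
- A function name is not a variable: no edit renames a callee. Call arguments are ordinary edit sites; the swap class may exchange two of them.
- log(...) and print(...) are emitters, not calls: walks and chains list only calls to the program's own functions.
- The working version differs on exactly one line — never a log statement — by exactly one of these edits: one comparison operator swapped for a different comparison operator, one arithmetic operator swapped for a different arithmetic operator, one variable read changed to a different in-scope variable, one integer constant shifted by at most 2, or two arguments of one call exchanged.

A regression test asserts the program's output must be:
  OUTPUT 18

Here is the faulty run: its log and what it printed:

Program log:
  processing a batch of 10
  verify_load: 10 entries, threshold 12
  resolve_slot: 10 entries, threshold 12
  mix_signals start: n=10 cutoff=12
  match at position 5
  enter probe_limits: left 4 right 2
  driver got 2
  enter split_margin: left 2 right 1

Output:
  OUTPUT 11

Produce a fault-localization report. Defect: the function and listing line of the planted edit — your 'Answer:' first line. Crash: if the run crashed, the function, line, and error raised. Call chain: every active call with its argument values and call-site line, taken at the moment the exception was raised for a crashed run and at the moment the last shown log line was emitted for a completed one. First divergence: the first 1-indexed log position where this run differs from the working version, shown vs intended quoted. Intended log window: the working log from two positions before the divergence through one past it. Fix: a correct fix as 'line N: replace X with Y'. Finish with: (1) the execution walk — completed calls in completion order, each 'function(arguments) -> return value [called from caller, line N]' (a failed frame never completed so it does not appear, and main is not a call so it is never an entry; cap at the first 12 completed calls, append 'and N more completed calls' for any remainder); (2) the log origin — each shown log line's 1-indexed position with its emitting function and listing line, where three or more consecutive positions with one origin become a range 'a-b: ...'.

Answer: the defect is in resolve_slot at line 12.
Key observation: Position 6 is the first bad log line: 'enter probe_limits: left 4 right 2' should read 'enter probe_limits: left 36 right 2'.
Call chain: main -> split_margin(2, 1) (called at line 41).
First divergence: position 6 — the shown line 'enter probe_limits: left 4 right 2' should read 'enter probe_limits: left 36 right 2'.
Intended log window:
  4: mix_signals start: n=10 cutoff=12
  5: match at position 5
  6: enter probe_limits: left 36 right 2
  7: driver got 18
Execution walk:
  mix_signals([7, 9, 1, 4, 4, 12, 4, 11, 7, 12], 12) -> 5  [called from resolve_slot, line 9]
  resolve_slot([7, 9, 1, 4, 4, 12, 4, 11, 7, 12], 12) -> 4  [called from verify_load, line 22]
  probe_limits(4, 2) -> 2  [called from verify_load, line 24]
  verify_load([7, 9, 1, 4, 4, 12, 4, 11, 7, 12], 12) -> 2  [called from main, line 39]
  split_margin(2, 1) -> 11  [called from main, line 41]
Log origin:
  1: logged in main at line 38
  2: logged in verify_load at line 21
  3: logged in resolve_slot at line 8
  4: logged in mix_signals at line 2
  5: logged in resolve_slot at line 10
  6: logged in probe_limits at line 15
  7: logged in main at line 40
  8: logged in split_margin at line 27
A correct fix: line 12: replace `//` with `*`.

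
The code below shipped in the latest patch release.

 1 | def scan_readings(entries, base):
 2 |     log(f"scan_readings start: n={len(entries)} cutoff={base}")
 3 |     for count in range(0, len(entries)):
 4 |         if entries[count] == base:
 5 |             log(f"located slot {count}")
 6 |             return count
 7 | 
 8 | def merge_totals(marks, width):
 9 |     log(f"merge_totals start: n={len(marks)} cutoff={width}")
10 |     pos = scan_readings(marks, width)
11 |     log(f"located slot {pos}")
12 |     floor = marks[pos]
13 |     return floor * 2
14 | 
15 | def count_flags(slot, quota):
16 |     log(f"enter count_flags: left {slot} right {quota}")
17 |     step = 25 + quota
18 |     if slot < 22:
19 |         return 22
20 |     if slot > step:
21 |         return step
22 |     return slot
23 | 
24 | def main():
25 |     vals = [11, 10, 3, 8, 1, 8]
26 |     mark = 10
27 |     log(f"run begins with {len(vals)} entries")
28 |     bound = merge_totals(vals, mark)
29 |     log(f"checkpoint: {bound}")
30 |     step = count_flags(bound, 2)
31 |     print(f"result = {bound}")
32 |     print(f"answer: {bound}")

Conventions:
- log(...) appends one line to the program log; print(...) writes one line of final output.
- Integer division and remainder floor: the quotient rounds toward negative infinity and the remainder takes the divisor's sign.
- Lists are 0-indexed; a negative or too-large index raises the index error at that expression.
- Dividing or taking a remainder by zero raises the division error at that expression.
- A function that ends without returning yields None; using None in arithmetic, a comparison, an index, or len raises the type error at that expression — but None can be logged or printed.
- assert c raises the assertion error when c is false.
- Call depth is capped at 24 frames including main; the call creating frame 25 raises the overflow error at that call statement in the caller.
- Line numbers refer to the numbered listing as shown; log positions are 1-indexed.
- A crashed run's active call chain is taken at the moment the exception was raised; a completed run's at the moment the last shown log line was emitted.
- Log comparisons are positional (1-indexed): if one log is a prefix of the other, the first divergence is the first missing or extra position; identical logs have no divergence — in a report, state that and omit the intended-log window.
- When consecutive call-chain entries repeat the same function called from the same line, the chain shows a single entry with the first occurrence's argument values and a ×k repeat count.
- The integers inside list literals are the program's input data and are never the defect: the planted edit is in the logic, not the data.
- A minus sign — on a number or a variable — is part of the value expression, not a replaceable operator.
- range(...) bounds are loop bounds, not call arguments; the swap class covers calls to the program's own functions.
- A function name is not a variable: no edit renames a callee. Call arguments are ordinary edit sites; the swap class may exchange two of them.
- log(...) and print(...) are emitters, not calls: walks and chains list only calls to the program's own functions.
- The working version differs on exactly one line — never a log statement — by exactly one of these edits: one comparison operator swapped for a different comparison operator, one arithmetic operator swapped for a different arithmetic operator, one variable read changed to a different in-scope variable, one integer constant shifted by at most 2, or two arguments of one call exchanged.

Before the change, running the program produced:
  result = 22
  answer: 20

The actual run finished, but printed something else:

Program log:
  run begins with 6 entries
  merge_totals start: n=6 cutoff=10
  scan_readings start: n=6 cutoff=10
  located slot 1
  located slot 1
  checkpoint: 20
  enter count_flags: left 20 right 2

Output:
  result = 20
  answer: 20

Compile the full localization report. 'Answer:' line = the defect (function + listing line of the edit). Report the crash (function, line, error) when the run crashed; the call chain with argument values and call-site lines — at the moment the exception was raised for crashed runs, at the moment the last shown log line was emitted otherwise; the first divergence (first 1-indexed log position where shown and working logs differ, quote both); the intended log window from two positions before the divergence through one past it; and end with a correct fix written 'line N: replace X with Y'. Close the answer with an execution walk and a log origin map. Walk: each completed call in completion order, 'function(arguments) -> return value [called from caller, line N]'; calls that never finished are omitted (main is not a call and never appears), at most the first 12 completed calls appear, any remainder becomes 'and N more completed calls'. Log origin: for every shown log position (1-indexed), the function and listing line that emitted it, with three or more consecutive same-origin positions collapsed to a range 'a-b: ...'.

Answer: the defect is in main at line 31.
Key fact: The logs agree in full; only the final output differs.
Call chain: main -> count_flags(20, 2) (called at line 30).
First divergence: none; the two logs match at every position.
Execution walk:
  scan_readings([11, 10, 3, 8, 1, 8], 10) -> 1  [called from merge_totals, line 10]
  merge_totals([11, 10, 3, 8, 1, 8], 10) -> 20  [called from main, line 28]
  count_flags(20, 2) -> 22  [called from main, line 30]
Log line origins:
  1: emitted by main (line 27)
  2: emitted by merge_totals (line 9)
  3: emitted by scan_readings (line 2)
  4: emitted by scan_readings (line 5)
  5: emitted by merge_totals (line 11)
  6: emitted by main (line 29)
  7: emitted by count_flags (line 16)
A correct fix: line 31: replace `bound` with `step`.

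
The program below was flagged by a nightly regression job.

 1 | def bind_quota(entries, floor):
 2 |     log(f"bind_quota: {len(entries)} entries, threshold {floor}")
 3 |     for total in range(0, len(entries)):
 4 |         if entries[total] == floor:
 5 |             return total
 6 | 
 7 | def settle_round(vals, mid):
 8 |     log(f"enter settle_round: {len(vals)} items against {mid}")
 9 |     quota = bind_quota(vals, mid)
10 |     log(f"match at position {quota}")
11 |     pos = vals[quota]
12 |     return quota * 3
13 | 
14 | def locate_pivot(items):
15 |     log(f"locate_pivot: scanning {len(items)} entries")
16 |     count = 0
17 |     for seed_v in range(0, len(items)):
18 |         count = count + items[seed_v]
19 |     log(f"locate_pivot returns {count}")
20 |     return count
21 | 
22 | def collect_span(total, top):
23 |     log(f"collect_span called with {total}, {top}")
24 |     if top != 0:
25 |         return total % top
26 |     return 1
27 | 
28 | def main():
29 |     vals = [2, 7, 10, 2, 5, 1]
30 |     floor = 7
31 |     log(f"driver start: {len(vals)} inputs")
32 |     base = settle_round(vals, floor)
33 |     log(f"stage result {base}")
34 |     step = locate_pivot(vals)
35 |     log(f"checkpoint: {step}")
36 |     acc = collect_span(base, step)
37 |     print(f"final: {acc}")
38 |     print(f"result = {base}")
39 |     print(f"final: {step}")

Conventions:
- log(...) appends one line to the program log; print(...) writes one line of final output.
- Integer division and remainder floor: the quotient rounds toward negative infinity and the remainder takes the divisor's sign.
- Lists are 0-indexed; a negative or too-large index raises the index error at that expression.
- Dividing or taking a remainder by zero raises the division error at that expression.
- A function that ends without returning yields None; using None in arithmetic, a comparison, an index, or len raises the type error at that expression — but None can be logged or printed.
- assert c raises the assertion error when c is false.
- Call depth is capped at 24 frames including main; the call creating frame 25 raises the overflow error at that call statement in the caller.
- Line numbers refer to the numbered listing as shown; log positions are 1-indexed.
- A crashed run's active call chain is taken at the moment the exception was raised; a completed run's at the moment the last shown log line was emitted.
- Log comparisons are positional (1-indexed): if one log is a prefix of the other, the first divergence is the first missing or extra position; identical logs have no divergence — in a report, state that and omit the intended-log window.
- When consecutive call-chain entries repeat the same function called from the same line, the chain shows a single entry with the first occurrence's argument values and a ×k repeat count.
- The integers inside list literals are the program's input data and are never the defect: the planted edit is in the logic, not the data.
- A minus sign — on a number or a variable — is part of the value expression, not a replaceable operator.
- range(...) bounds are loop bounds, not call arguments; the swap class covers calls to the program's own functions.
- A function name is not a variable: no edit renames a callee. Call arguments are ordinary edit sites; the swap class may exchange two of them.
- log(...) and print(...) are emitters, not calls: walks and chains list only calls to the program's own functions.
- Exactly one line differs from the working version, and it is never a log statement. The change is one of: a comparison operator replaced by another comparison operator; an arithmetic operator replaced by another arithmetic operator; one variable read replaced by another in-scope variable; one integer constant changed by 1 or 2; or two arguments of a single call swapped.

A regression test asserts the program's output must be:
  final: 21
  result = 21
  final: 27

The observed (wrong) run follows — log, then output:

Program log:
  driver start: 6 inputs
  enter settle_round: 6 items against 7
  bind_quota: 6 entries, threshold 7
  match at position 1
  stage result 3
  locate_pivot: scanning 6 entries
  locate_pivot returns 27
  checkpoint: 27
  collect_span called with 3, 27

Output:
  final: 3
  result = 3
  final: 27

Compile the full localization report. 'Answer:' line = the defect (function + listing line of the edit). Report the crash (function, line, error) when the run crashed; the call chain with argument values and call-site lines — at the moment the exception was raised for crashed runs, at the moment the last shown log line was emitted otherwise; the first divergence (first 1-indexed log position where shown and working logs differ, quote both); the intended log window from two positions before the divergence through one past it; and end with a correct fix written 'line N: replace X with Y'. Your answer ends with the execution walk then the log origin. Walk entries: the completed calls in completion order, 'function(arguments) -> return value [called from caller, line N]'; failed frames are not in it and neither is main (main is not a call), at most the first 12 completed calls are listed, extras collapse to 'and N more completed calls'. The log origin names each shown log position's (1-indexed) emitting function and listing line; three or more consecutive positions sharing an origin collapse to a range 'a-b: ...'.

Answer: the defect is in settle_round at line 12.
Core observation: Everything matches until log position 5, which reads 'stage result 3' in place of 'stage result 21'.
Call chain: main -> collect_span(3, 27) (called at line 36).
First divergence: at position 5 the run shows 'stage result 3' where the working version logs 'stage result 21'.
Intended log window:
  3: bind_quota: 6 entries, threshold 7
  4: match at position 1
  5: stage result 21
  6: locate_pivot: scanning 6 entries
Execution walk:
  bind_quota([2, 7, 10, 2, 5, 1], 7) -> 1  [called from settle_round, line 9]
  settle_round([2, 7, 10, 2, 5, 1], 7) -> 3  [called from main, line 32]
  locate_pivot([2, 7, 10, 2, 5, 1]) -> 27  [called from main, line 34]
  collect_span(3, 27) -> 3  [called from main, line 36]
Log origin:
  1: emitted by main (line 31)
  2: emitted by settle_round (line 8)
  3: emitted by bind_quota (line 2)
  4: emitted by settle_round (line 10)
  5: emitted by main (line 33)
  6: emitted by locate_pivot (line 15)
  7: emitted by locate_pivot (line 19)
  8: emitted by main (line 35)
  9: emitted by collect_span (line 23)
A correct fix: line 12: replace `quota` with `pos`.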